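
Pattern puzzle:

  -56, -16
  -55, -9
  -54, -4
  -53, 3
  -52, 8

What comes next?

-51, 15

First slot goes -56, -55, -54, -53, -52 → -51 (+1 each step).
Second slot goes -16, -9, -4, 3, 8 → 15 (alternating steps +7, +5, +7, +5, …).
Combining the parts gives -51, 15.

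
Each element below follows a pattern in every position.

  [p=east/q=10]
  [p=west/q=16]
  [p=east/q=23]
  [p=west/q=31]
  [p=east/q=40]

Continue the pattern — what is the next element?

[p=west/q=50]

P — alternates east ↔ west: east, west, east, west, east → west.
Q: differences are 6, 7, 8, … (increasing by 1 each time); 10, 16, 23, 31, 40 → 50.
Combining the parts gives [p=west/q=50].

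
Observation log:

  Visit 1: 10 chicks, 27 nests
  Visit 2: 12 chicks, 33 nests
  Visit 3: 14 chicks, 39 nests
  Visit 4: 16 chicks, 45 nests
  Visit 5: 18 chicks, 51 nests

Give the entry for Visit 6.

Chicks — +2 each step: 10, 12, 14, 16, 18 → 20.
Nests: +6 each step, so 27, 33, 39, 45, 51 → 57.
Combining the parts gives 20 chicks, 57 nests.

20 chicks, 57 nests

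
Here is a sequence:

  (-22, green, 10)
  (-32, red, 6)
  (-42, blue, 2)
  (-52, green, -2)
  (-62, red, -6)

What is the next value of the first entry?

-72

First entry — −10 each step: -22, -32, -42, -52, -62 → -72.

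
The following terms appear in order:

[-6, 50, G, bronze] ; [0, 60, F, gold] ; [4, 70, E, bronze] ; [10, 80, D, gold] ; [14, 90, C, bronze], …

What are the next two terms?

[20, 100, B, gold], [24, 110, A, bronze]

First component: alternating steps +6, +4, +6, +4, …, so -6, 0, 4, 10, 14 → 20 → 24.
Second component: +10 each step; 50, 60, 70, 80, 90 → 100 → 110.
Letter: letters move back 1 place in the alphabet, so G, F, E, D, C → B → A.
For the rank, alternates bronze ↔ gold: bronze, gold, bronze, gold, bronze → gold → bronze.
So the next two terms are [20, 100, B, gold] and [24, 110, A, bronze].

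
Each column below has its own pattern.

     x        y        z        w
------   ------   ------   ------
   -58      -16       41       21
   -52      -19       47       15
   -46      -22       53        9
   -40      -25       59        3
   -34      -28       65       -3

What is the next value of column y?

Column y goes -16, -19, -22, -25, -28 → -31 (−3 each step).

-31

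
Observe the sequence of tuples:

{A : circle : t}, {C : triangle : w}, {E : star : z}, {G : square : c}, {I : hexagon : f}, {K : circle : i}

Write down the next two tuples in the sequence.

{M : triangle : l}, {O : star : o}

First letter: letters move forward 2 places in the alphabet, so A, C, E, G, I, K → M → O.
Shape: circle, triangle, star, square, hexagon, circle → triangle → star (repeats circle → triangle → star → square → hexagon).
Second letter — letters move forward 3 places in the alphabet, wrapping Z→A: t, w, z, c, f, i → l → o.
So the next two tuples are {M : triangle : l} and {O : star : o}.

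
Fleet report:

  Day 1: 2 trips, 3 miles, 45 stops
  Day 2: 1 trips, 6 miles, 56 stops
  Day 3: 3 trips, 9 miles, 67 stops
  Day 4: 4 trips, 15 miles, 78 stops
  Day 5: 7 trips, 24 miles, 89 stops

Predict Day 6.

11 trips, 39 miles, 100 stops

Trips: each term is the sum of the two before it; 2, 1, 3, 4, 7 → 11.
Miles: 3, 6, 9, 15, 24 → 39 (each term is the sum of the two before it).
Stops: +11 each step; 45, 56, 67, 78, 89 → 100.
So the next record is 11 trips, 39 miles, 100 stops.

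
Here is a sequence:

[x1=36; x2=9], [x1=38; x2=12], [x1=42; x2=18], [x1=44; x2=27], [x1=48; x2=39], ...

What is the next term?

X1: 36, 38, 42, 44, 48 → 50 (alternating steps +2, +4, +2, +4, …).
X2: 9, 12, 18, 27, 39 → 54 (differences are 3, 6, 9, … (increasing by 3 each time)).
So the next term is [x1=50; x2=54].

[x1=50; x2=54]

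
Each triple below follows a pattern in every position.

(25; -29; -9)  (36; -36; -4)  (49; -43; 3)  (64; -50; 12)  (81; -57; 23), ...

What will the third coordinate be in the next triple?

36

Third coordinate: -9, -4, 3, 12, 23 → 36 (differences are 5, 7, 9, … (increasing by 2 each time)).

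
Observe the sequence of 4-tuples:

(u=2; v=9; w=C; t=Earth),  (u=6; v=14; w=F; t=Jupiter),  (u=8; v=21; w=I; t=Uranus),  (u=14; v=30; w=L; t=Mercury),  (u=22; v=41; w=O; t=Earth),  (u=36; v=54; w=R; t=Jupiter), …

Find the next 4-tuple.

(u=58; v=69; w=U; t=Uranus)

U: 2, 6, 8, 14, 22, 36 → 58 (each term is the sum of the two before it).
For the v, differences are 5, 7, 9, … (increasing by 2 each time): 9, 14, 21, 30, 41, 54 → 69.
W — letters move forward 3 places in the alphabet: C, F, I, L, O, R → U.
T: repeats Earth → Jupiter → Uranus → Mercury, so Earth, Jupiter, Uranus, Mercury, Earth, Jupiter → Uranus.
So the next 4-tuple is (u=58; v=69; w=U; t=Uranus).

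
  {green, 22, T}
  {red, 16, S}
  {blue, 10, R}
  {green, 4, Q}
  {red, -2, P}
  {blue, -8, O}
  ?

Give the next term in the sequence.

{green, -14, N}

Colour goes green, red, blue, green, red, blue → green (repeats green → red → blue).
For the second coordinate, −6 each step: 22, 16, 10, 4, -2, -8 → -14.
Letter — letters move back 1 place in the alphabet: T, S, R, Q, P, O → N.
Putting it together: {green, -14, N}.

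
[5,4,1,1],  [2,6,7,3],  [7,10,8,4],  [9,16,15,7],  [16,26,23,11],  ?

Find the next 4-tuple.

[25,42,38,18]

First value: each term is the sum of the two before it; 5, 2, 7, 9, 16 → 25.
Second value: 4, 6, 10, 16, 26 → 42 (each term is the sum of the two before it).
For the third value, each term is the sum of the two before it: 1, 7, 8, 15, 23 → 38.
Fourth value: each term is the sum of the two before it, so 1, 3, 4, 7, 11 → 18.
Combining the parts gives [25,42,38,18].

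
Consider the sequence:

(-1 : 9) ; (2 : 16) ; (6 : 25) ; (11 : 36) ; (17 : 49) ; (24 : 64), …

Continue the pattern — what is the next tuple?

(32 : 81)

First entry goes -1, 2, 6, 11, 17, 24 → 32 (differences are 3, 4, 5, … (increasing by 1 each time)).
For the second entry, perfect squares: 3², 4², 5², …: 9, 16, 25, 36, 49, 64 → 81.
Combining the parts gives (32 : 81).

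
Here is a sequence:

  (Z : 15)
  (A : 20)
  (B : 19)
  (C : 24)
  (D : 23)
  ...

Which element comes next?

Letter goes Z, A, B, C, D → E (letters move forward 1 place in the alphabet, wrapping Z→A).
For the second part, alternating steps +5, −1, +5, −1, …: 15, 20, 19, 24, 23 → 28.
Putting it together: (E : 28).

(E : 28)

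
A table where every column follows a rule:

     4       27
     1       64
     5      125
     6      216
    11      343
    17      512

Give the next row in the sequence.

First component goes 4, 1, 5, 6, 11, 17 → 28 (each term is the sum of the two before it).
Second component: 27, 64, 125, 216, 343, 512 → 729 (perfect cubes: 3³, 4³, 5³, …).
Combining the parts gives 28  729.

28  729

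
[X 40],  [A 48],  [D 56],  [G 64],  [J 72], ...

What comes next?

[M 80]

Letter goes X, A, D, G, J → M (letters move forward 3 places in the alphabet, wrapping Z→A).
Second value: 40, 48, 56, 64, 72 → 80 (+8 each step).
So the next point is [M 80].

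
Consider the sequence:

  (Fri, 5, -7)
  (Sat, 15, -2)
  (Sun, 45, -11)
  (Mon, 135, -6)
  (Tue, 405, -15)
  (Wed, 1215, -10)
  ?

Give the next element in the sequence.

For the day, runs through the weekdays Mon→Sun: Fri, Sat, Sun, Mon, Tue, Wed → Thu.
Second part — ×3 each step: 5, 15, 45, 135, 405, 1215 → 3645.
Third part: -7, -2, -11, -6, -15, -10 → -19 (alternating steps +5, −9, +5, −9, …).
So the next element is (Thu, 3645, -19).

(Thu, 3645, -19)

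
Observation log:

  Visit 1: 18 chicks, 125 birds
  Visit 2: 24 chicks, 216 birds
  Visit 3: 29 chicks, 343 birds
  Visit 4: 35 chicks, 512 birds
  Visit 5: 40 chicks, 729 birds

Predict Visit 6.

Chicks: alternating steps +6, +5, +6, +5, …, so 18, 24, 29, 35, 40 → 46.
Birds: perfect cubes: 5³, 6³, 7³, …, so 125, 216, 343, 512, 729 → 1000.
So the next row is 46 chicks, 1000 birds.

46 chicks, 1000 birds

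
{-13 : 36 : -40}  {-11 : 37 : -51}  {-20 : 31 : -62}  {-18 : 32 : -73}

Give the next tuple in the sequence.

First entry — alternating steps +2, −9, +2, −9, …: -13, -11, -20, -18 → -27.
Second entry — alternating steps +1, −6, +1, −6, …: 36, 37, 31, 32 → 26.
Third entry: -40, -51, -62, -73 → -84 (−11 each step).
So the next tuple is {-27 : 26 : -84}.

{-27 : 26 : -84}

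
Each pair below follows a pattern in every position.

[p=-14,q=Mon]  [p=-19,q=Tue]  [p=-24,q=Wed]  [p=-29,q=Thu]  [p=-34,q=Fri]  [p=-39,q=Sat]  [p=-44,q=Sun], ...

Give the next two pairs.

For the p, −5 each step: -14, -19, -24, -29, -34, -39, -44 → -49 → -54.
For the q, runs through the weekdays Mon→Sun: Mon, Tue, Wed, Thu, Fri, Sat, Sun → Mon → Tue.
So the next two pairs are [p=-49,q=Mon] and [p=-54,q=Tue].

[p=-49,q=Mon], [p=-54,q=Tue]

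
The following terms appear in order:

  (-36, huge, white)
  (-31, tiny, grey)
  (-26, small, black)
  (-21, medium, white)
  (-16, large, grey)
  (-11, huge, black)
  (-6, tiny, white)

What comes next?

First coordinate goes -36, -31, -26, -21, -16, -11, -6 → -1 (+5 each step).
Size: huge, tiny, small, medium, large, huge, tiny → small (repeats huge → tiny → small → medium → large).
Shade — repeats white → grey → black: white, grey, black, white, grey, black, white → grey.
So the next term is (-1, small, grey).

(-1, small, grey)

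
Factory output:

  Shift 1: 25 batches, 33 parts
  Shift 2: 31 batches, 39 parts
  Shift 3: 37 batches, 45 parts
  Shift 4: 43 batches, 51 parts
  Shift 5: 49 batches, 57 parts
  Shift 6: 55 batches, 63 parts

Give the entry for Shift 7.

For the batches, +6 each step: 25, 31, 37, 43, 49, 55 → 61.
Parts — +6 each step: 33, 39, 45, 51, 57, 63 → 69.
Combining the parts gives 61 batches, 69 parts.

61 batches, 69 parts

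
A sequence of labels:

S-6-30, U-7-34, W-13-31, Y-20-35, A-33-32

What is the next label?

Letter: S, U, W, Y, A → C (letters move forward 2 places in the alphabet, wrapping Z→A).
Second component goes 6, 7, 13, 20, 33 → 53 (each term is the sum of the two before it).
Third component — alternating steps +4, −3, +4, −3, …: 30, 34, 31, 35, 32 → 36.
Putting it together: C-53-36.

C-53-36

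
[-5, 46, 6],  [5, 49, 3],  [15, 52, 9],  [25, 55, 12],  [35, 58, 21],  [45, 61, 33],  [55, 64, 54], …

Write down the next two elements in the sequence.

First coordinate goes -5, 5, 15, 25, 35, 45, 55 → 65 → 75 (+10 each step).
Second coordinate goes 46, 49, 52, 55, 58, 61, 64 → 67 → 70 (+3 each step).
Third coordinate: 6, 3, 9, 12, 21, 33, 54 → 87 → 141 (each term is the sum of the two before it).
Putting the parts together: [65, 67, 87] and then [75, 70, 141].

[65, 67, 87], [75, 70, 141]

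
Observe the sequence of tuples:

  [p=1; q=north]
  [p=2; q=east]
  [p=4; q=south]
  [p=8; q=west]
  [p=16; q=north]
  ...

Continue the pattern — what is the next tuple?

For the p, ×2 each step: 1, 2, 4, 8, 16 → 32.
For the q, repeats north → east → south → west: north, east, south, west, north → east.
So the next tuple is [p=32; q=east].

[p=32; q=east]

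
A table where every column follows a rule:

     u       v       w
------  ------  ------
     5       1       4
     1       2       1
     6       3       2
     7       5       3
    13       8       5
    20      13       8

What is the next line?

Column u: each term is the sum of the two before it; 5, 1, 6, 7, 13, 20 → 33.
For the column v, each term is the sum of the two before it: 1, 2, 3, 5, 8, 13 → 21.
Column w: always the previous value of the column v, so 4, 1, 2, 3, 5, 8 → 13.
Combining the parts gives 33  21  13.

33  21  13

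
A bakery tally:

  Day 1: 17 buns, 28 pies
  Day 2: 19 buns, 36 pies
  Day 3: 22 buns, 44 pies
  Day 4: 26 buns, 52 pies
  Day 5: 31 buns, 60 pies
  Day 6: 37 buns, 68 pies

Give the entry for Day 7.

44 buns, 76 pies

Buns: differences are 2, 3, 4, … (increasing by 1 each time), so 17, 19, 22, 26, 31, 37 → 44.
Pies: +8 each step; 28, 36, 44, 52, 60, 68 → 76.
So the next line is 44 buns, 76 pies.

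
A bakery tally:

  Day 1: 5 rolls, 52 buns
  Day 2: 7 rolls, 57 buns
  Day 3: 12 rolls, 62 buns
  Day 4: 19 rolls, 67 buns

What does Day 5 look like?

Rolls goes 5, 7, 12, 19 → 31 (each term is the sum of the two before it).
Buns: 52, 57, 62, 67 → 72 (+5 each step).
Combining the parts gives 31 rolls, 72 buns.

31 rolls, 72 buns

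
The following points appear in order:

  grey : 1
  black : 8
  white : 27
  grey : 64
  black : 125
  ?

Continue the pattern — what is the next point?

Shade: repeats grey → black → white; grey, black, white, grey, black → white.
Second slot: 1, 8, 27, 64, 125 → 216 (perfect cubes: 1³, 2³, 3³, …).
So the next point is white : 216.

white : 216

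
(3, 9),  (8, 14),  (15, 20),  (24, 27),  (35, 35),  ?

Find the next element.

For the first coordinate, differences are 5, 7, 9, … (increasing by 2 each time): 3, 8, 15, 24, 35 → 48.
Second coordinate: differences are 5, 6, 7, … (increasing by 1 each time), so 9, 14, 20, 27, 35 → 44.
Combining the parts gives (48, 44).

(48, 44)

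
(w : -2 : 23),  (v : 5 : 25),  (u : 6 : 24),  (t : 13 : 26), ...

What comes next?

(s : 14 : 25)

Letter — letters move back 1 place in the alphabet: w, v, u, t → s.
Second component: alternating steps +7, +1, +7, +1, …, so -2, 5, 6, 13 → 14.
For the third component, alternating steps +2, −1, +2, −1, …: 23, 25, 24, 26 → 25.
Combining the parts gives (s : 14 : 25).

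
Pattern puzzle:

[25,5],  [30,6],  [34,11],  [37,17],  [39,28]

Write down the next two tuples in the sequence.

[40,45], [40,73]

For the first part, differences are 5, 4, 3, … (decreasing by 1 each time): 25, 30, 34, 37, 39 → 40 → 40.
Second part goes 5, 6, 11, 17, 28 → 45 → 73 (each term is the sum of the two before it).
So the next two tuples are [40,45] and [40,73].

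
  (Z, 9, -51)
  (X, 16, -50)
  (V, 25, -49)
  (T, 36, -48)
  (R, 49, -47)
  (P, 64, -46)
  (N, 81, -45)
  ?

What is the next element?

For the letter, letters move back 2 places in the alphabet: Z, X, V, T, R, P, N → L.
Second value — perfect squares: 3², 4², 5², …: 9, 16, 25, 36, 49, 64, 81 → 100.
Third value — +1 each step: -51, -50, -49, -48, -47, -46, -45 → -44.
Putting it together: (L, 100, -44).

(L, 100, -44)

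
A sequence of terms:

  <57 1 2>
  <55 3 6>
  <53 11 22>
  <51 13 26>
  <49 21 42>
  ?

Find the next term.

<47 23 46>

First entry: −2 each step, so 57, 55, 53, 51, 49 → 47.
Second entry: 1, 3, 11, 13, 21 → 23 (alternating steps +2, +8, +2, +8, …).
Third entry: 2, 6, 22, 26, 42 → 46 (always 2 × the second entry).
Combining the parts gives <47 23 46>.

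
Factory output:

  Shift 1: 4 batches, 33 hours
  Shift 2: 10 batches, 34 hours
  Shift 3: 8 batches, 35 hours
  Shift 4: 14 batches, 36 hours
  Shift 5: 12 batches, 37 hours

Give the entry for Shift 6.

For the batches, alternating steps +6, −2, +6, −2, …: 4, 10, 8, 14, 12 → 18.
Hours — +1 each step: 33, 34, 35, 36, 37 → 38.
So the next line is 18 batches, 38 hours.

18 batches, 38 hours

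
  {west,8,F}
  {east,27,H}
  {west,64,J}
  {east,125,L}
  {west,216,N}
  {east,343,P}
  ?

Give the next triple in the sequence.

For the direction, alternates west ↔ east: west, east, west, east, west, east → west.
For the second coordinate, perfect cubes: 2³, 3³, 4³, …: 8, 27, 64, 125, 216, 343 → 512.
Letter goes F, H, J, L, N, P → R (letters move forward 2 places in the alphabet).
Combining the parts gives {west,512,R}.

{west,512,R}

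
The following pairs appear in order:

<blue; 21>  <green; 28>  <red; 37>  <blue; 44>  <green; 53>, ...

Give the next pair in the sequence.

<red; 60>

Colour: blue, green, red, blue, green → red (repeats blue → green → red).
Second part: alternating steps +7, +9, +7, +9, …, so 21, 28, 37, 44, 53 → 60.
Combining the parts gives <red; 60>.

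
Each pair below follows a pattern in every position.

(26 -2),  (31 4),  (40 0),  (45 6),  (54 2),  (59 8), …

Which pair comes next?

First part — alternating steps +5, +9, +5, +9, …: 26, 31, 40, 45, 54, 59 → 68.
Second part goes -2, 4, 0, 6, 2, 8 → 4 (alternating steps +6, −4, +6, −4, …).
Combining the parts gives (68 4).

(68 4)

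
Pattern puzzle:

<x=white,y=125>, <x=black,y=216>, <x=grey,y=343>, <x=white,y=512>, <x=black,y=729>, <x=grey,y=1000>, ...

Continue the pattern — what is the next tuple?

X: repeats white → black → grey, so white, black, grey, white, black, grey → white.
Y goes 125, 216, 343, 512, 729, 1000 → 1331 (perfect cubes: 5³, 6³, 7³, …).
So the next tuple is <x=white,y=1331>.

<x=white,y=1331>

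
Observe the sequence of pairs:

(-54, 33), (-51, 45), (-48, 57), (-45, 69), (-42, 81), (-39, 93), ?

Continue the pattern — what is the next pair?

(-36, 105)

First component goes -54, -51, -48, -45, -42, -39 → -36 (+3 each step).
For the second component, +12 each step: 33, 45, 57, 69, 81, 93 → 105.
So the next pair is (-36, 105).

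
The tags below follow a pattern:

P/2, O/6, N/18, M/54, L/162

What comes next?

K/486

Letter — letters move back 1 place in the alphabet: P, O, N, M, L → K.
Second component: 2, 6, 18, 54, 162 → 486 (×3 each step).
Putting it together: K/486.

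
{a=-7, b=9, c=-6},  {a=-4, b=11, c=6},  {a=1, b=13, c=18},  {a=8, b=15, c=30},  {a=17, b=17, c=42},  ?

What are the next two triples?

A: -7, -4, 1, 8, 17 → 28 → 41 (differences are 3, 5, 7, … (increasing by 2 each time)).
B goes 9, 11, 13, 15, 17 → 19 → 21 (+2 each step).
C: -6, 6, 18, 30, 42 → 54 → 66 (+12 each step).
So the next two triples are {a=28, b=19, c=54} and {a=41, b=21, c=66}.

{a=28, b=19, c=54}, {a=41, b=21, c=66}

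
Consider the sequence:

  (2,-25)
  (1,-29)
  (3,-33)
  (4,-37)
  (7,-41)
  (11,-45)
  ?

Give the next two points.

(18,-49), (29,-53)

First component: each term is the sum of the two before it; 2, 1, 3, 4, 7, 11 → 18 → 29.
For the second component, −4 each step: -25, -29, -33, -37, -41, -45 → -49 → -53.
So the next two points are (18,-49) and (29,-53).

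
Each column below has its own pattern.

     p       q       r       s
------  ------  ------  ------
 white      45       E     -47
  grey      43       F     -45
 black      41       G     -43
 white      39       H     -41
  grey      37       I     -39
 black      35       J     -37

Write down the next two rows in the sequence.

white  33  K  -35; grey  31  L  -33

Column p goes white, grey, black, white, grey, black → white → grey (repeats white → grey → black).
Column q — −2 each step: 45, 43, 41, 39, 37, 35 → 33 → 31.
Column r: E, F, G, H, I, J → K → L (letters move forward 1 place in the alphabet).
Column s: +2 each step; -47, -45, -43, -41, -39, -37 → -35 → -33.
So the next two rows are white  33  K  -35 and grey  31  L  -33.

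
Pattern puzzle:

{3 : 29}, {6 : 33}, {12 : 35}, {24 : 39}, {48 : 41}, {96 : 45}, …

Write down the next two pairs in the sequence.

{192 : 47}, {384 : 51}

First coordinate: ×2 each step; 3, 6, 12, 24, 48, 96 → 192 → 384.
Second coordinate goes 29, 33, 35, 39, 41, 45 → 47 → 51 (alternating steps +4, +2, +4, +2, …).
Putting the parts together: {192 : 47} and then {384 : 51}.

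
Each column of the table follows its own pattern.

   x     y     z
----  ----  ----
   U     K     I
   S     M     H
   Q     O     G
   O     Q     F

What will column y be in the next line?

S

Column y goes K, M, O, Q → S (letters move forward 2 places in the alphabet).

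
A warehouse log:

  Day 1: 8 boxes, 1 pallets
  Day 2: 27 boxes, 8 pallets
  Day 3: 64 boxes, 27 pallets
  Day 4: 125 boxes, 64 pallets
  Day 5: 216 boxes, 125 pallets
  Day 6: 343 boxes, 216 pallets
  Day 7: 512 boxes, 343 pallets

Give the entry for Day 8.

Boxes: perfect cubes: 2³, 3³, 4³, …; 8, 27, 64, 125, 216, 343, 512 → 729.
Pallets goes 1, 8, 27, 64, 125, 216, 343 → 512 (perfect cubes: 1³, 2³, 3³, …).
So the next record is 729 boxes, 512 pallets.

729 boxes, 512 pallets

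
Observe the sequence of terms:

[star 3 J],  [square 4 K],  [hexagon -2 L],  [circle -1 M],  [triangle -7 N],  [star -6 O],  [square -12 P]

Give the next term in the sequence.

Shape — repeats star → square → hexagon → circle → triangle: star, square, hexagon, circle, triangle, star, square → hexagon.
For the second component, alternating steps +1, −6, +1, −6, …: 3, 4, -2, -1, -7, -6, -12 → -11.
Letter: J, K, L, M, N, O, P → Q (letters move forward 1 place in the alphabet).
So the next term is [hexagon -11 Q].

[hexagon -11 Q]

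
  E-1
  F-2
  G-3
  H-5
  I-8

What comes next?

Letter: letters move forward 1 place in the alphabet; E, F, G, H, I → J.
Second component: each term is the sum of the two before it, so 1, 2, 3, 5, 8 → 13.
Combining the parts gives J-13.

J-13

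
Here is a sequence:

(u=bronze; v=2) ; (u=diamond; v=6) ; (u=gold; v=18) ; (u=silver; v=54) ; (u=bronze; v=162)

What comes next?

U — repeats bronze → diamond → gold → silver: bronze, diamond, gold, silver, bronze → diamond.
V: 2, 6, 18, 54, 162 → 486 (×3 each step).
Putting it together: (u=diamond; v=486).

(u=diamond; v=486)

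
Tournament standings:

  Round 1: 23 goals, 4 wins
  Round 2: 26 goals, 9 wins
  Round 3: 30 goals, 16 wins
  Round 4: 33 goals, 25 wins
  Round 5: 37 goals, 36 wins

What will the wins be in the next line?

Wins goes 4, 9, 16, 25, 36 → 49 (perfect squares: 2², 3², 4², …).

49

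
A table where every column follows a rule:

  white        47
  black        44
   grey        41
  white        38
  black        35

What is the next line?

grey  32

Shade: repeats white → black → grey, so white, black, grey, white, black → grey.
Second component: −3 each step; 47, 44, 41, 38, 35 → 32.
Putting it together: grey  32.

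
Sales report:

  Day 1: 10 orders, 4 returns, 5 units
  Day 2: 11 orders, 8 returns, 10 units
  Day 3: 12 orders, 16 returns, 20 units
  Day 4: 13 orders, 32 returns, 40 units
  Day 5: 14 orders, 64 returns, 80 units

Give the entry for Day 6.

15 orders, 128 returns, 160 units

Orders: 10, 11, 12, 13, 14 → 15 (+1 each step).
Returns: 4, 8, 16, 32, 64 → 128 (×2 each step).
Units: 5, 10, 20, 40, 80 → 160 (×2 each step).
Putting it together: 15 orders, 128 returns, 160 units.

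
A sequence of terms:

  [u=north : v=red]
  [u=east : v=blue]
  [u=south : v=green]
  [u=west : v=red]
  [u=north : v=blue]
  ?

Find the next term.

U goes north, east, south, west, north → east (repeats north → east → south → west).
V: repeats red → blue → green; red, blue, green, red, blue → green.
Putting it together: [u=east : v=green].

[u=east : v=green]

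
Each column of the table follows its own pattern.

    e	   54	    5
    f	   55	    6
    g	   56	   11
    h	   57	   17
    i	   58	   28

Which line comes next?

j  59  45

For the letter, letters move forward 1 place in the alphabet: e, f, g, h, i → j.
Second component: +1 each step, so 54, 55, 56, 57, 58 → 59.
For the third component, each term is the sum of the two before it: 5, 6, 11, 17, 28 → 45.
Putting it together: j  59  45.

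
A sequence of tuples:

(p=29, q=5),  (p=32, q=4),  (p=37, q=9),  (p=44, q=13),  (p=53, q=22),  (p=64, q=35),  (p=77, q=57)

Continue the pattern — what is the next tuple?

P goes 29, 32, 37, 44, 53, 64, 77 → 92 (differences are 3, 5, 7, … (increasing by 2 each time)).
Q: each term is the sum of the two before it; 5, 4, 9, 13, 22, 35, 57 → 92.
Combining the parts gives (p=92, q=92).

(p=92, q=92)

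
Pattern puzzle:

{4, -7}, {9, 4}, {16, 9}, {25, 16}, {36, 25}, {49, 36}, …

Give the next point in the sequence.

{64, 49}

First part goes 4, 9, 16, 25, 36, 49 → 64 (perfect squares: 2², 3², 4², …).
Second part — always the previous value of the first part: -7, 4, 9, 16, 25, 36 → 49.
Combining the parts gives {64, 49}.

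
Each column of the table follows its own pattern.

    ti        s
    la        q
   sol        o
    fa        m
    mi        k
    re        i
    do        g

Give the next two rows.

ti  e; la  c

Note: runs backward through the solfège scale do→ti, so ti, la, sol, fa, mi, re, do → ti → la.
Letter: letters move back 2 places in the alphabet, so s, q, o, m, k, i, g → e → c.
So the next two rows are ti  e and la  c.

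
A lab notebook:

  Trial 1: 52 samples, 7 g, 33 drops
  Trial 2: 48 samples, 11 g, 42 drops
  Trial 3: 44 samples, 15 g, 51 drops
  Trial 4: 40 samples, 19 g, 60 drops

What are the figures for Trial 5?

Samples: −4 each step; 52, 48, 44, 40 → 36.
G — +4 each step: 7, 11, 15, 19 → 23.
Drops: +9 each step; 33, 42, 51, 60 → 69.
Putting it together: 36 samples, 23 g, 69 drops.

36 samples, 23 g, 69 drops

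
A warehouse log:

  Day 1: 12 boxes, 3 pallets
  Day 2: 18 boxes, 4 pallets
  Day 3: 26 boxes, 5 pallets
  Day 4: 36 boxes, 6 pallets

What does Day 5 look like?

48 boxes, 7 pallets

Boxes — differences are 6, 8, 10, … (increasing by 2 each time): 12, 18, 26, 36 → 48.
Pallets: +1 each step, so 3, 4, 5, 6 → 7.
Combining the parts gives 48 boxes, 7 pallets.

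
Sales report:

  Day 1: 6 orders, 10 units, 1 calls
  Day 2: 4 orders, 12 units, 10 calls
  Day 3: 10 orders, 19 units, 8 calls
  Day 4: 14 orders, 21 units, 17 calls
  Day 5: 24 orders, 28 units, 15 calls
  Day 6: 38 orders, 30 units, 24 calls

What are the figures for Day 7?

Orders: each term is the sum of the two before it, so 6, 4, 10, 14, 24, 38 → 62.
Units goes 10, 12, 19, 21, 28, 30 → 37 (alternating steps +2, +7, +2, +7, …).
For the calls, alternating steps +9, −2, +9, −2, …: 1, 10, 8, 17, 15, 24 → 22.
Putting it together: 62 orders, 37 units, 22 calls.

62 orders, 37 units, 22 calls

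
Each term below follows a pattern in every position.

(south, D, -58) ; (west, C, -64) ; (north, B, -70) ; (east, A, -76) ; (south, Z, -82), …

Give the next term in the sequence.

Direction: repeats south → west → north → east; south, west, north, east, south → west.
Letter: letters move back 1 place in the alphabet, wrapping A→Z; D, C, B, A, Z → Y.
Third entry: −6 each step, so -58, -64, -70, -76, -82 → -88.
So the next term is (west, Y, -88).

(west, Y, -88)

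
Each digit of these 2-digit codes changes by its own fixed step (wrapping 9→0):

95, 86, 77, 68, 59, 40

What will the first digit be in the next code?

First digit: −1 each step, mod 10, so 9, 8, 7, 6, 5, 4 → 3.

3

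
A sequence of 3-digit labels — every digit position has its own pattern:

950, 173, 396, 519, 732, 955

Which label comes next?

178

First digit — +2 each step, mod 10: 9, 1, 3, 5, 7, 9 → 1.
Second digit — +2 each step, mod 10: 5, 7, 9, 1, 3, 5 → 7.
Third digit: +3 each step, mod 10, so 0, 3, 6, 9, 2, 5 → 8.
So the next label is 178.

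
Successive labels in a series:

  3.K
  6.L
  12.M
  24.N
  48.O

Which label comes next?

96.P

First component goes 3, 6, 12, 24, 48 → 96 (×2 each step).
For the letter, letters move forward 1 place in the alphabet: K, L, M, N, O → P.
Putting it together: 96.P.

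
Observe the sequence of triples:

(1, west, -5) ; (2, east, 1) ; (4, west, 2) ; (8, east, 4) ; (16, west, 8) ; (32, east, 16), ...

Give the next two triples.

(64, west, 32), (128, east, 64)

For the first value, ×2 each step: 1, 2, 4, 8, 16, 32 → 64 → 128.
Direction goes west, east, west, east, west, east → west → east (alternates west ↔ east).
Third value — always the previous value of the first value: -5, 1, 2, 4, 8, 16 → 32 → 64.
So the next two triples are (64, west, 32) and (128, east, 64).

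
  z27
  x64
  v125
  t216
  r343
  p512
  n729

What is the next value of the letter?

l

Letter — letters move back 2 places in the alphabet: z, x, v, t, r, p, n → l.
Second component: perfect cubes: 3³, 4³, 5³, …; 27, 64, 125, 216, 343, 512, 729 → 1000.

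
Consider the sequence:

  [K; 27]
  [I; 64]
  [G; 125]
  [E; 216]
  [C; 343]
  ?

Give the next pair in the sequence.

Letter — letters move back 2 places in the alphabet: K, I, G, E, C → A.
Second component: perfect cubes: 3³, 4³, 5³, …, so 27, 64, 125, 216, 343 → 512.
Putting it together: [A; 512].

[A; 512]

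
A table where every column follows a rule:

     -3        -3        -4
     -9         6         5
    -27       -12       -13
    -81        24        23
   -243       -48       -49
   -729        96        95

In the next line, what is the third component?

Second component goes -3, 6, -12, 24, -48, 96 → -192 (×(-2) each step).
Third component goes -4, 5, -13, 23, -49, 95 → -193 (always 1 less than the second component).

-193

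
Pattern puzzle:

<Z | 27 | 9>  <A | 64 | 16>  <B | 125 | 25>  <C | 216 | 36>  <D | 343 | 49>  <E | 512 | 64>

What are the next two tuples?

<F | 729 | 81>, <G | 1000 | 100>

Letter — letters move forward 1 place in the alphabet, wrapping Z→A: Z, A, B, C, D, E → F → G.
Second component goes 27, 64, 125, 216, 343, 512 → 729 → 1000 (perfect cubes: 3³, 4³, 5³, …).
Third component: perfect squares: 3², 4², 5², …; 9, 16, 25, 36, 49, 64 → 81 → 100.
So the next two tuples are <F | 729 | 81> and <G | 1000 | 100>.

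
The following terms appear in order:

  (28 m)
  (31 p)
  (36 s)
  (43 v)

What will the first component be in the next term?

First component: differences are 3, 5, 7, … (increasing by 2 each time), so 28, 31, 36, 43 → 52.

52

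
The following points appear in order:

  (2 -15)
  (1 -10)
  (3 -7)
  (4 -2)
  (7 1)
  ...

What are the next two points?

First slot: each term is the sum of the two before it, so 2, 1, 3, 4, 7 → 11 → 18.
Second slot goes -15, -10, -7, -2, 1 → 6 → 9 (alternating steps +5, +3, +5, +3, …).
So the next two points are (11 6) and (18 9).

(11 6), (18 9)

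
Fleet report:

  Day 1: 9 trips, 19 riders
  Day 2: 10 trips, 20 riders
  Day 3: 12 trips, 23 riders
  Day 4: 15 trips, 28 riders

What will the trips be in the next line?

19

Trips: 9, 10, 12, 15 → 19 (differences are 1, 2, 3, … (increasing by 1 each time)).
Riders: 19, 20, 23, 28 → 35 (differences are 1, 3, 5, … (increasing by 2 each time)).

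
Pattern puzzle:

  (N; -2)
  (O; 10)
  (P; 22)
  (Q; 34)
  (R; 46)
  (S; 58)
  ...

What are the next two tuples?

Letter: letters move forward 1 place in the alphabet, so N, O, P, Q, R, S → T → U.
For the second part, +12 each step: -2, 10, 22, 34, 46, 58 → 70 → 82.
So the next two tuples are (T; 70) and (U; 82).

(T; 70), (U; 82)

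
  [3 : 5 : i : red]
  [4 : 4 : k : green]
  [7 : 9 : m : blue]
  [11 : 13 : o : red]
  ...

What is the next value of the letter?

For the letter, letters move forward 2 places in the alphabet: i, k, m, o → q.

q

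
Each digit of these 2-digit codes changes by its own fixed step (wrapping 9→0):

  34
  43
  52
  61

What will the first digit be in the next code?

First digit: +1 each step, mod 10, so 3, 4, 5, 6 → 7.
Second digit: 4, 3, 2, 1 → 0 (−1 each step, mod 10).

7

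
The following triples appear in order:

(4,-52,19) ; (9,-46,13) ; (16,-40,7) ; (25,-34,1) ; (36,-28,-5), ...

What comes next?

(49,-22,-11)

First component: perfect squares: 2², 3², 4², …, so 4, 9, 16, 25, 36 → 49.
Second component goes -52, -46, -40, -34, -28 → -22 (+6 each step).
For the third component, together with the second component always sums to -33: 19, 13, 7, 1, -5 → -11.
Putting it together: (49,-22,-11).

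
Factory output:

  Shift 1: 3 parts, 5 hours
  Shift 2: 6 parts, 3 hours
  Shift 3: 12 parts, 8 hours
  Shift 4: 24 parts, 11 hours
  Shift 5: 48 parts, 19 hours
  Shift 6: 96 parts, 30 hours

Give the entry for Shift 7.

192 parts, 49 hours

Parts: ×2 each step; 3, 6, 12, 24, 48, 96 → 192.
Hours: each term is the sum of the two before it; 5, 3, 8, 11, 19, 30 → 49.
Putting it together: 192 parts, 49 hours.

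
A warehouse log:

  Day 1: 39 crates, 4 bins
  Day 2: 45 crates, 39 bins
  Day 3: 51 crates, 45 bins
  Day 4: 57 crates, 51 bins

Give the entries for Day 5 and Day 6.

Crates: 39, 45, 51, 57 → 63 → 69 (+6 each step).
Bins: 4, 39, 45, 51 → 57 → 63 (always the previous value of the crates).
Putting the parts together: 63 crates, 57 bins and then 69 crates, 63 bins.

63 crates, 57 bins; 69 crates, 63 bins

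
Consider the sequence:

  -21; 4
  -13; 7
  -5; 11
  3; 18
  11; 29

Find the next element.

19; 47

First coordinate: -21, -13, -5, 3, 11 → 19 (+8 each step).
Second coordinate: each term is the sum of the two before it; 4, 7, 11, 18, 29 → 47.
So the next element is 19; 47.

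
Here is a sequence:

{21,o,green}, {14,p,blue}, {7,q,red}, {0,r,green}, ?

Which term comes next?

{-7,s,blue}

First entry: 21, 14, 7, 0 → -7 (−7 each step).
Letter: letters move forward 1 place in the alphabet; o, p, q, r → s.
Colour: repeats green → blue → red; green, blue, red, green → blue.
Combining the parts gives {-7,s,blue}.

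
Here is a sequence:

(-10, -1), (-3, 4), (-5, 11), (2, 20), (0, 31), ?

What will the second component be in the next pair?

44

Second component: differences are 5, 7, 9, … (increasing by 2 each time), so -1, 4, 11, 20, 31 → 44.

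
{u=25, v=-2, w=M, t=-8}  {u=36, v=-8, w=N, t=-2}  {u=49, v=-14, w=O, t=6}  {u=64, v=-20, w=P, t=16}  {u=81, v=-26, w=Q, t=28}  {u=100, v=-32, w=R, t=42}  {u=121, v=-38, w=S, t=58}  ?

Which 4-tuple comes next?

{u=144, v=-44, w=T, t=76}

U — perfect squares: 5², 6², 7², …: 25, 36, 49, 64, 81, 100, 121 → 144.
V: -2, -8, -14, -20, -26, -32, -38 → -44 (−6 each step).
W: letters move forward 1 place in the alphabet; M, N, O, P, Q, R, S → T.
T goes -8, -2, 6, 16, 28, 42, 58 → 76 (differences are 6, 8, 10, … (increasing by 2 each time)).
So the next 4-tuple is {u=144, v=-44, w=T, t=76}.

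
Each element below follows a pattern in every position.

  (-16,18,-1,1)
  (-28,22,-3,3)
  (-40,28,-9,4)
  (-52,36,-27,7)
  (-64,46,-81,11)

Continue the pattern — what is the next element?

First value goes -16, -28, -40, -52, -64 → -76 (−12 each step).
Second value: differences are 4, 6, 8, … (increasing by 2 each time); 18, 22, 28, 36, 46 → 58.
Third value: -1, -3, -9, -27, -81 → -243 (×3 each step).
Fourth value — each term is the sum of the two before it: 1, 3, 4, 7, 11 → 18.
So the next element is (-76,58,-243,18).

(-76,58,-243,18)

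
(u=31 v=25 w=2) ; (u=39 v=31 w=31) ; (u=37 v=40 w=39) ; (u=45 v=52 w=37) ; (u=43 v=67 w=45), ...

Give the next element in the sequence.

(u=51 v=85 w=43)

For the u, alternating steps +8, −2, +8, −2, …: 31, 39, 37, 45, 43 → 51.
V: differences are 6, 9, 12, … (increasing by 3 each time), so 25, 31, 40, 52, 67 → 85.
W: always the previous value of the u, so 2, 31, 39, 37, 45 → 43.
Putting it together: (u=51 v=85 w=43).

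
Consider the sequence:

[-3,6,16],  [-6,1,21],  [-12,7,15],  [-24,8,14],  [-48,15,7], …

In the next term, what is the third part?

Second part: each term is the sum of the two before it, so 6, 1, 7, 8, 15 → 23.
Third part — together with the second part always sums to 22: 16, 21, 15, 14, 7 → -1.

-1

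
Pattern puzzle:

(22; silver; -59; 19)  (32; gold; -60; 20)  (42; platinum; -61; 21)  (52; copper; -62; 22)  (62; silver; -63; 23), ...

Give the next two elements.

First value: 22, 32, 42, 52, 62 → 72 → 82 (+10 each step).
Metal: repeats silver → gold → platinum → copper; silver, gold, platinum, copper, silver → gold → platinum.
Third value: -59, -60, -61, -62, -63 → -64 → -65 (−1 each step).
Fourth value: together with the third value always sums to -40; 19, 20, 21, 22, 23 → 24 → 25.
Putting the parts together: (72; gold; -64; 24) and then (82; platinum; -65; 25).

(72; gold; -64; 24), (82; platinum; -65; 25)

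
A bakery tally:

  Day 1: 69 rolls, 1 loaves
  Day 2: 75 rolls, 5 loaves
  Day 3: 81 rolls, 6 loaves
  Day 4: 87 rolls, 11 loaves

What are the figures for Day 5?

Rolls: +6 each step, so 69, 75, 81, 87 → 93.
Loaves: 1, 5, 6, 11 → 17 (each term is the sum of the two before it).
So the next row is 93 rolls, 17 loaves.

93 rolls, 17 loaves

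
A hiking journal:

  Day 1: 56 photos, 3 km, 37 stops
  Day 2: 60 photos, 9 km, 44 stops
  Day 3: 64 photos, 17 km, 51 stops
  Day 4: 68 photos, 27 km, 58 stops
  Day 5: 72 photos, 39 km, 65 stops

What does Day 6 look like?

76 photos, 53 km, 72 stops

Photos: +4 each step; 56, 60, 64, 68, 72 → 76.
Km: differences are 6, 8, 10, … (increasing by 2 each time), so 3, 9, 17, 27, 39 → 53.
Stops: 37, 44, 51, 58, 65 → 72 (+7 each step).
Combining the parts gives 76 photos, 53 km, 72 stops.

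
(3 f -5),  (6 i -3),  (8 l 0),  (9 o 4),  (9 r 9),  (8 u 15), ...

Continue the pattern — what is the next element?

(6 x 22)

First coordinate: differences are 3, 2, 1, … (decreasing by 1 each time), so 3, 6, 8, 9, 9, 8 → 6.
Letter: f, i, l, o, r, u → x (letters move forward 3 places in the alphabet).
Third coordinate — differences are 2, 3, 4, … (increasing by 1 each time): -5, -3, 0, 4, 9, 15 → 22.
Combining the parts gives (6 x 22).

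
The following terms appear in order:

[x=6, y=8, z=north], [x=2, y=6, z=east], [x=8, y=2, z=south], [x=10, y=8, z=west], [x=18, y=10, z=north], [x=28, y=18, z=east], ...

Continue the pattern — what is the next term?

X: each term is the sum of the two before it; 6, 2, 8, 10, 18, 28 → 46.
Y goes 8, 6, 2, 8, 10, 18 → 28 (always the previous value of the x).
Z — repeats north → east → south → west: north, east, south, west, north, east → south.
Putting it together: [x=46, y=28, z=south].

[x=46, y=28, z=south]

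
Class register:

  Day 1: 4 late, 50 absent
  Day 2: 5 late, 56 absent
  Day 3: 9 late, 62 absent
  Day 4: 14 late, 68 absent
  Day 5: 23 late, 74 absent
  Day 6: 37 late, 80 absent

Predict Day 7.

Late: 4, 5, 9, 14, 23, 37 → 60 (each term is the sum of the two before it).
Absent: 50, 56, 62, 68, 74, 80 → 86 (+6 each step).
Putting it together: 60 late, 86 absent.

60 late, 86 absent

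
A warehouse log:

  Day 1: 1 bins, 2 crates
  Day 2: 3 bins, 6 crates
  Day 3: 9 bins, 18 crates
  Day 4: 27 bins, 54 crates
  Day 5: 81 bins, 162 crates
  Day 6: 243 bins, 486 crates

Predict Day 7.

Bins: ×3 each step; 1, 3, 9, 27, 81, 243 → 729.
For the crates, always 2 × the bins: 2, 6, 18, 54, 162, 486 → 1458.
Combining the parts gives 729 bins, 1458 crates.

729 bins, 1458 crates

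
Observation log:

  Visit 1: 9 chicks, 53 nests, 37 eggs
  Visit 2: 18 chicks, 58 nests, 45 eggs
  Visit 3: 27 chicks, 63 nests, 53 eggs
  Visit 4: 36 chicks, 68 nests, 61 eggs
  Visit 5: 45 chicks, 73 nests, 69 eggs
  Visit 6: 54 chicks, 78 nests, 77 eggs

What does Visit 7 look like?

63 chicks, 83 nests, 85 eggs

Chicks goes 9, 18, 27, 36, 45, 54 → 63 (+9 each step).
Nests — +5 each step: 53, 58, 63, 68, 73, 78 → 83.
Eggs — +8 each step: 37, 45, 53, 61, 69, 77 → 85.
Putting it together: 63 chicks, 83 nests, 85 eggs.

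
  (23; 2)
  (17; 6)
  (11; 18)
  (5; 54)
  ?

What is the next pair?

First coordinate: −6 each step; 23, 17, 11, 5 → -1.
Second coordinate: ×3 each step; 2, 6, 18, 54 → 162.
So the next pair is (-1; 162).

(-1; 162)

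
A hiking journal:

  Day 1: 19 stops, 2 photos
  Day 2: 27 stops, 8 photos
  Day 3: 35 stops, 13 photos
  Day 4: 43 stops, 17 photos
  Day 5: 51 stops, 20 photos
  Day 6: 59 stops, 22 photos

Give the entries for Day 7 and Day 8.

Stops: +8 each step, so 19, 27, 35, 43, 51, 59 → 67 → 75.
Photos: 2, 8, 13, 17, 20, 22 → 23 → 23 (differences are 6, 5, 4, … (decreasing by 1 each time)).
Putting the parts together: 67 stops, 23 photos and then 75 stops, 23 photos.

67 stops, 23 photos; 75 stops, 23 photos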